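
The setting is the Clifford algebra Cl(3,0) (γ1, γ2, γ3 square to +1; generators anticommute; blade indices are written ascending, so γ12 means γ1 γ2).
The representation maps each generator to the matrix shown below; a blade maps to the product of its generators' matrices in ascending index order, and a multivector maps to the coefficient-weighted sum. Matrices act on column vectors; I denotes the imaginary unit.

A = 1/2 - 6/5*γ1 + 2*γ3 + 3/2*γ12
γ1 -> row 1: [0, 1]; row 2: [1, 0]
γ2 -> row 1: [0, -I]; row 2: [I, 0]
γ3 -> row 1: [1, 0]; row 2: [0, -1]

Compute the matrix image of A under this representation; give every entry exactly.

Bivector images (products of the table entries): rho(γ12) = rho(γ1)rho(γ2) = row 1: [I, 0]; row 2: [0, -I].
M = (1/2)*1 + (-6/5)*rho(γ1) + (2)*rho(γ3) + (3/2)*rho(γ12), summed entrywise (1 is the identity matrix):
Answer: row 1: [5/2 + 3*I/2, -6/5]; row 2: [-6/5, -3/2 - 3*I/2]


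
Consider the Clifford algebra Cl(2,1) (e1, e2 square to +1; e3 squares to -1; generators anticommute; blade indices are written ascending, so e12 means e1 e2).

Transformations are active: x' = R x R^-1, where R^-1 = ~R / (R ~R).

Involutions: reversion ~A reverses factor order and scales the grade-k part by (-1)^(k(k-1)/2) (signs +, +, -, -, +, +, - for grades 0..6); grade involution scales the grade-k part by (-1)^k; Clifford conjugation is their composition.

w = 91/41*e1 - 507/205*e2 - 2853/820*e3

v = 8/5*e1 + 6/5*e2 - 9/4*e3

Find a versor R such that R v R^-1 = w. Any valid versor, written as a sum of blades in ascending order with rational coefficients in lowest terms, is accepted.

Key observation: q(v) = q(w) = -17/16 (sandwiches preserve the norm), so R = v + w = 783/205*e1 - 261/205*e2 - 2349/410*e3 works whenever it is invertible — the component of v along it is kept and (v - w)/2 reverses, sending v to w.
Answer: 783/205*e1 - 261/205*e2 - 2349/410*e3


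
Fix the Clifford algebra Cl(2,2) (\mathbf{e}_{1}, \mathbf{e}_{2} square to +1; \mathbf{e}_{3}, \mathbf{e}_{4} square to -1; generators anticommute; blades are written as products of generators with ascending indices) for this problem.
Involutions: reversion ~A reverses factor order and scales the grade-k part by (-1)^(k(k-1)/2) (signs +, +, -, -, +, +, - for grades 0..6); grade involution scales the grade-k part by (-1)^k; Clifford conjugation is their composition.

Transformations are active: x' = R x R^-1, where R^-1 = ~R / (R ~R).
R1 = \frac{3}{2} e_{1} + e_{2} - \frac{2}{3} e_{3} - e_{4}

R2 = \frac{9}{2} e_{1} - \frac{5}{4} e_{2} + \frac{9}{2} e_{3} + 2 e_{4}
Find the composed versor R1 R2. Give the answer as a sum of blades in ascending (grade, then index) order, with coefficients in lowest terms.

Distribute over the terms of R1 (each basis-blade product reordered to ascending indices, repeated generators contracted through their squares):
(\frac{3}{2} e_{1}) R2 = \frac{27}{4} - \frac{15}{8} e_{1} e_{2} + \frac{27}{4} e_{1} e_{3} + 3 e_{1} e_{4}
(e_{2}) R2 = -\frac{5}{4} - \frac{9}{2} e_{1} e_{2} + \frac{9}{2} e_{2} e_{3} + 2 e_{2} e_{4}
(-\frac{2}{3} e_{3}) R2 = 3 + 3 e_{1} e_{3} - \frac{5}{6} e_{2} e_{3} - \frac{4}{3} e_{3} e_{4}
(-e_{4}) R2 = 2 + \frac{9}{2} e_{1} e_{4} - \frac{5}{4} e_{2} e_{4} + \frac{9}{2} e_{3} e_{4}
Summing the partial products and collecting blades:
Answer: \frac{21}{2} - \frac{51}{8} e_{1} e_{2} + \frac{39}{4} e_{1} e_{3} + \frac{15}{2} e_{1} e_{4} + \frac{11}{3} e_{2} e_{3} + \frac{3}{4} e_{2} e_{4} + \frac{19}{6} e_{3} e_{4}


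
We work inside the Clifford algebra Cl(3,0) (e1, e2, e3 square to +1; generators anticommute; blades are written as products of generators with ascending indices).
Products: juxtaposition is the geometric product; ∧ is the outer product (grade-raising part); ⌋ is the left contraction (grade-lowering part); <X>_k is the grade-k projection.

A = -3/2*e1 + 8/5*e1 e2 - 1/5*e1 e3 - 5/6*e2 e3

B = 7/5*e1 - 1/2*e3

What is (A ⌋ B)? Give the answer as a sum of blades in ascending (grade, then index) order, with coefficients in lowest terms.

step 1: -21/10
Answer: -21/10


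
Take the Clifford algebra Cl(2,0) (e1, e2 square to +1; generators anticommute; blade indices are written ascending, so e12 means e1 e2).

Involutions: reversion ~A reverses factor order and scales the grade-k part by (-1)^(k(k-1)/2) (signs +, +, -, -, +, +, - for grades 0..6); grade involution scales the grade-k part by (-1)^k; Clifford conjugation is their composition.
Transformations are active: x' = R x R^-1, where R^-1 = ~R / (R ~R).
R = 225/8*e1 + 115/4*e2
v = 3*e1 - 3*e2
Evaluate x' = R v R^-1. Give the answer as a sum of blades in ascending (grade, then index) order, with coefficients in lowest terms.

~R = 225/8*e1 + 115/4*e2, and R ~R = 103525/64, so R^-1 = ~R / (103525/64).
R v = -15/8 - 1365/8*e12
Answer: -12693/4141*e1 + 12147/4141*e2


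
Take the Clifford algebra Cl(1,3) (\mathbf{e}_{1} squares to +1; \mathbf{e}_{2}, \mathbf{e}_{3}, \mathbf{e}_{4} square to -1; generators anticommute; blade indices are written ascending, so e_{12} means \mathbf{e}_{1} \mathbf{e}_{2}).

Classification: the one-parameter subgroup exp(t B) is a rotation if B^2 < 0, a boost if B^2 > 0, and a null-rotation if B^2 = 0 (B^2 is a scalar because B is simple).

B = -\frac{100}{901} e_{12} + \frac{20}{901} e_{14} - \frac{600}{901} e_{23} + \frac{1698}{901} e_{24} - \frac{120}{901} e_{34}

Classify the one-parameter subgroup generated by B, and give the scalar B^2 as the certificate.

B^2 term by term: the squares give (-\frac{100}{901})^2*(e_{12})^2 + (\frac{20}{901})^2*(e_{14})^2 + (-\frac{600}{901})^2*(e_{23})^2 + (\frac{1698}{901})^2*(e_{24})^2 + (-\frac{120}{901})^2*(e_{34})^2 = \frac{10000}{811801}*(+1) + \frac{400}{811801}*(+1) + \frac{360000}{811801}*(-1) + \frac{2883204}{811801}*(-1) + \frac{14400}{811801}*(-1) = -4 (each basis 2-blade squares to minus the product of its generators' squares); cross terms between blades sharing an index anticommute and cancel; the commuting (index-disjoint) pairs give grade-4 terms 2*c*c'*(blade product), which cancel blade by blade — e_{1234}: \frac{24000}{811801} - \frac{24000}{811801} = 0 — confirming B is simple. So B^2 = -4.
Answer: rotation, certificate B^2 = -4. Check the certificate: B^2 = -4, and that sign is decisive whatever form B takes.


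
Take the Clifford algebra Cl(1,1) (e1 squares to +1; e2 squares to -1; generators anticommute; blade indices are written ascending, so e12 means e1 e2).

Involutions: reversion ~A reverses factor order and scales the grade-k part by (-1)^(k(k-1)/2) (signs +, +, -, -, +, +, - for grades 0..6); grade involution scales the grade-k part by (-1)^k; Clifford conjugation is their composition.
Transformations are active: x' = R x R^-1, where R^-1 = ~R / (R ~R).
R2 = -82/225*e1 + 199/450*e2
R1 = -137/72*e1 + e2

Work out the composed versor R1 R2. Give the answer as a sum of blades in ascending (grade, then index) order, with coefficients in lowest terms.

Distribute over the terms of R1 (each basis-blade product reordered to ascending indices, repeated generators contracted through their squares):
(-137/72*e1) R2 = 5617/8100 - 27263/32400*e12
(e2) R2 = -199/450 + 82/225*e12
Summing the partial products and collecting blades:
Answer: 407/1620 - 3091/6480*e12


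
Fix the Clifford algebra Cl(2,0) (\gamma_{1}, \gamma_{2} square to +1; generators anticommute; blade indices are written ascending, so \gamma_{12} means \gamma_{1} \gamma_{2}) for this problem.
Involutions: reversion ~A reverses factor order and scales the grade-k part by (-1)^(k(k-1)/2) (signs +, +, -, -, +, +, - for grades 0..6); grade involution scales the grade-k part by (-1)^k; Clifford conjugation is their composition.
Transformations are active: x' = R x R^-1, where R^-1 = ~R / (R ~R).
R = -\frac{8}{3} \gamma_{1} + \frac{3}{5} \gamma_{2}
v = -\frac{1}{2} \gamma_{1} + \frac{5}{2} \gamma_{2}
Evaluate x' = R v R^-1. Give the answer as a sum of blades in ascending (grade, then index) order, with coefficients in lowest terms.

~R = -\frac{8}{3} \gamma_{1} + \frac{3}{5} \gamma_{2}, and R ~R = \frac{1681}{225}, so R^-1 = ~R / (\frac{1681}{225}).
R v = \frac{17}{6} - \frac{191}{30} \gamma_{12}
Answer: -\frac{5119}{3362} \gamma_{1} - \frac{6875}{3362} \gamma_{2}


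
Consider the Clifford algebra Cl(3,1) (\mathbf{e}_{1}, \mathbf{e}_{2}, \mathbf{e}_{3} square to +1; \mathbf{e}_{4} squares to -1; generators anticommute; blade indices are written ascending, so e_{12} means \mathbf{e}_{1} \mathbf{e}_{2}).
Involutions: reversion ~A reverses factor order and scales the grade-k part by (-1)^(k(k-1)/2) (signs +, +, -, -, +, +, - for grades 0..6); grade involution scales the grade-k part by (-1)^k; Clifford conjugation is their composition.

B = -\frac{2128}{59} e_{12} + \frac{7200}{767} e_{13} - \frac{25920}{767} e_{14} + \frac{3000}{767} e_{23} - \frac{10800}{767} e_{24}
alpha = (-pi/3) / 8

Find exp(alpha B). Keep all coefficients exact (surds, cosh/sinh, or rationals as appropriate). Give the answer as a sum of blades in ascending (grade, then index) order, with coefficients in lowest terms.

B^2 term by term: the squares give (-\frac{2128}{59})^2*(e_{12})^2 + (\frac{7200}{767})^2*(e_{13})^2 + (-\frac{25920}{767})^2*(e_{14})^2 + (\frac{3000}{767})^2*(e_{23})^2 + (-\frac{10800}{767})^2*(e_{24})^2 = \frac{4528384}{3481}*(-1) + \frac{51840000}{588289}*(-1) + \frac{671846400}{588289}*(+1) + \frac{9000000}{588289}*(-1) + \frac{116640000}{588289}*(+1) = -64 (each basis 2-blade squares to minus the product of its generators' squares); cross terms between blades sharing an index anticommute and cancel; the commuting (index-disjoint) pairs give grade-4 terms 2*c*c'*(blade product), which cancel blade by blade — e_{1234}: \frac{155520000}{588289} - \frac{155520000}{588289} = 0 — confirming B is simple. So B^2 = -64.
B^2 = -64 — a negative square means the series sums to a rotation: l = 8, alpha*l = - \frac{\pi}{3}, so exp(alpha B) = cos(- \frac{\pi}{3}) + (sin(- \frac{\pi}{3})/8)*B = \frac{1}{2} + (- \frac{\sqrt{3}}{16})*B.
Answer: \frac{1}{2} + \frac{133 \sqrt{3}}{59} e_{12} - \frac{450 \sqrt{3}}{767} e_{13} + \frac{1620 \sqrt{3}}{767} e_{14} - \frac{375 \sqrt{3}}{1534} e_{23} + \frac{675 \sqrt{3}}{767} e_{24}


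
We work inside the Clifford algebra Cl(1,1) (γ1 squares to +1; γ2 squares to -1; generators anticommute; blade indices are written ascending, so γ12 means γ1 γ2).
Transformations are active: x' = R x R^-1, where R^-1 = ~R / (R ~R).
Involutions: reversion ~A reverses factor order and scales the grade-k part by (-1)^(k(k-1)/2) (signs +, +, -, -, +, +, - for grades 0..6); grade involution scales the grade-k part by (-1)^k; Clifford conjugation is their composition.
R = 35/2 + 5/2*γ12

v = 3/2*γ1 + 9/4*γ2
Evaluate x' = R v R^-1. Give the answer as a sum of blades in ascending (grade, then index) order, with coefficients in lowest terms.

~R = 35/2 - 5/2*γ12, and R ~R = 300, so R^-1 = ~R / (300).
R v = 165/8*γ1 + 285/8*γ2
Answer: 29/32*γ1 + 61/32*γ2


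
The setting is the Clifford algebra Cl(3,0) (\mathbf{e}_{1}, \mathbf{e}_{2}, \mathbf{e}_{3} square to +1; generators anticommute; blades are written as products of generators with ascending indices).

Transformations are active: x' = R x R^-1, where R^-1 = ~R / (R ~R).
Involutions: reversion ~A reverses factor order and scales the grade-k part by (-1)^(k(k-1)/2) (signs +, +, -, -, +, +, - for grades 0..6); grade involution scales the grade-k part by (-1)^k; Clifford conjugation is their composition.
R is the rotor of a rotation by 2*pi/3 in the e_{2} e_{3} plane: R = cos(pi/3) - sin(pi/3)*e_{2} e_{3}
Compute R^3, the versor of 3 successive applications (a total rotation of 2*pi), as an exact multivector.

Half-angle bookkeeping: 3 applications in e_{2} e_{3} add up to rotor phase 3*pi/3 = \pi, so R^3 = cos(\pi) - sin(\pi)*e_{2} e_{3}.
cos(\pi) = -1 and sin(\pi) = 0, so R^3 = -1. The total rotation 2*pi is 1 full turn, so every vector returns to itself, yet the rotor is -1, on the OTHER sheet of the double cover (an odd number of 2*pi turns).
Answer: -1


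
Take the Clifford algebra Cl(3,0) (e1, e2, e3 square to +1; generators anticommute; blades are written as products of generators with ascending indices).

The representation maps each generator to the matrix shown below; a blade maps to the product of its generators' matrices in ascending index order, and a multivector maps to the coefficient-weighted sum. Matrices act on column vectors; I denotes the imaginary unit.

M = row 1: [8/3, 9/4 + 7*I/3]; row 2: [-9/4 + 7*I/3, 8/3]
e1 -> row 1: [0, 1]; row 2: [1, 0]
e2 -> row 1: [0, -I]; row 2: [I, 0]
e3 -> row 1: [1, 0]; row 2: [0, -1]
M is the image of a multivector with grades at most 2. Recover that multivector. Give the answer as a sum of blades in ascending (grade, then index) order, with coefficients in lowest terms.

Method: 1, rho(e1), rho(e2), rho(e3) form a trace-orthogonal basis of the 2x2 complex matrices (tr(X Y) = 2 if X = Y, else 0), so M = m0*1 + m1*rho(e1) + m2*rho(e2) + m3*rho(e3) with m0 = tr(M)/2 = 8/3, m1 = tr(M rho(e1))/2 = 7*I/3, m2 = tr(M rho(e2))/2 = 9*I/4, m3 = tr(M rho(e3))/2 = 0.
Multiplying table entries, the bivector images are rho(e1 e2) = I*rho(e3), rho(e1 e3) = -I*rho(e2), rho(e2 e3) = I*rho(e1); with real blade coefficients the real parts of m0..m3 are the coefficients of 1, e1, e2, e3 and the imaginary parts give the bivectors (e2 e3: Im m1, e1 e3: -Im m2, e1 e2: Im m3).
Answer: 8/3 - 9/4*e1 e3 + 7/3*e2 e3


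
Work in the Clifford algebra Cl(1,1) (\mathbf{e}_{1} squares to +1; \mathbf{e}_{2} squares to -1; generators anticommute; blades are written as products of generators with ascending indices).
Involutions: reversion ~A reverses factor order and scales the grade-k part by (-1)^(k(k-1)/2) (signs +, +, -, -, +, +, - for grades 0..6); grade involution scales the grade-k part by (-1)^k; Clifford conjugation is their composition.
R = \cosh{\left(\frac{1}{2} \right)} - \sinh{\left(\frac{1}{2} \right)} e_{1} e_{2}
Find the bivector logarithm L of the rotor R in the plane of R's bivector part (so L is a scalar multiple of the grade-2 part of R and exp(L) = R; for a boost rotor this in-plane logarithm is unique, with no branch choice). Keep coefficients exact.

The scalar part of R is \cosh{\left(\frac{1}{2} \right)}, which determines |rapidity| via cosh; the sign lives in the bivector part, and pairing them (bivector part over sinh of the rapidity = the plane) gives the unique in-plane L = rapidity * plane.
Concretely: cosh(rapidity) = \cosh{\left(\frac{1}{2} \right)} gives rapidity = ±\frac{1}{2}, and since rapidity/sinh(rapidity) is even the sign is immaterial: L = (rapidity/sinh(rapidity)) * <R>_2 = (\frac{1}{2 \sinh{\left(\frac{1}{2} \right)}}) * <R>_2.
Answer: - \frac{1}{2} e_{1} e_{2}


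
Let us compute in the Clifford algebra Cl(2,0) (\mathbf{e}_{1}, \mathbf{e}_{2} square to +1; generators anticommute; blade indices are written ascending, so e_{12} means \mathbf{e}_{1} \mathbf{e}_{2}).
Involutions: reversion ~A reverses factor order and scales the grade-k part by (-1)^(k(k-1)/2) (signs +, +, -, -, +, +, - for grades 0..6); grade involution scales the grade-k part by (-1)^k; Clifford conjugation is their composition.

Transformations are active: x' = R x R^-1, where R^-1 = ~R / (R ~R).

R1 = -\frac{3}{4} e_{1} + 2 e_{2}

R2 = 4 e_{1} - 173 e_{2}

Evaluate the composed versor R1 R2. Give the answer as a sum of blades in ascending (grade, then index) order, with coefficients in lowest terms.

Distribute over the terms of R1 (each basis-blade product reordered to ascending indices, repeated generators contracted through their squares):
(-\frac{3}{4} e_{1}) R2 = -3 + \frac{519}{4} e_{12}
(2 e_{2}) R2 = -346 - 8 e_{12}
Summing the partial products and collecting blades:
Answer: -349 + \frac{487}{4} e_{12}


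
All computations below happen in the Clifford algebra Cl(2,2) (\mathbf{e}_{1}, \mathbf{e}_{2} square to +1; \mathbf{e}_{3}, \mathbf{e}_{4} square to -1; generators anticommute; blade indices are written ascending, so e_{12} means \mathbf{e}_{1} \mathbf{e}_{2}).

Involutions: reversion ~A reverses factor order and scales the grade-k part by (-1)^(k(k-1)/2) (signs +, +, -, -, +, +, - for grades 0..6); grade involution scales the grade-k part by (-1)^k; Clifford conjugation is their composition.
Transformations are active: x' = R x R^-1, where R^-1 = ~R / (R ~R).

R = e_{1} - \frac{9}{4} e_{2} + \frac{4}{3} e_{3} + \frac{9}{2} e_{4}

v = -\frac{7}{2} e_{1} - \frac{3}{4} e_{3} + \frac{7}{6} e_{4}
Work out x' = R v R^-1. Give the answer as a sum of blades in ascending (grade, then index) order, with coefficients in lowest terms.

~R = e_{1} - \frac{9}{4} e_{2} + \frac{4}{3} e_{3} + \frac{9}{2} e_{4}, and R ~R = -\frac{2299}{144}, so R^-1 = ~R / (-\frac{2299}{144}).
R v = -\frac{31}{4} - \frac{63}{8} e_{12} + \frac{47}{12} e_{13} + \frac{203}{12} e_{14} + \frac{27}{16} e_{23} - \frac{21}{8} e_{24} + \frac{355}{72} e_{34}
Answer: \frac{20557}{4598} e_{1} - \frac{5022}{2299} e_{2} + \frac{18801}{9196} e_{3} + \frac{44171}{13794} e_{4}


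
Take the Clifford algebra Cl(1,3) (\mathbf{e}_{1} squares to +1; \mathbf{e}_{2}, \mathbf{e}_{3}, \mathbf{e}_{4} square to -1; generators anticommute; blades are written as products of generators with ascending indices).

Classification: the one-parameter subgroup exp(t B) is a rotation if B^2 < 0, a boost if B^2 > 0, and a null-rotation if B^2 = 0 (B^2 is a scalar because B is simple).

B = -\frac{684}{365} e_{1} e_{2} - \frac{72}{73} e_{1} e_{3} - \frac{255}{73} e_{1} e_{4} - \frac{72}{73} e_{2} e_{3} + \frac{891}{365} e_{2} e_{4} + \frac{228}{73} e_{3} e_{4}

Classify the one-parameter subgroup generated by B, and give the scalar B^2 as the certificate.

B^2 term by term: the squares give (-\frac{684}{365})^2*(e_{1} e_{2})^2 + (-\frac{72}{73})^2*(e_{1} e_{3})^2 + (-\frac{255}{73})^2*(e_{1} e_{4})^2 + (-\frac{72}{73})^2*(e_{2} e_{3})^2 + (\frac{891}{365})^2*(e_{2} e_{4})^2 + (\frac{228}{73})^2*(e_{3} e_{4})^2 = \frac{467856}{133225}*(+1) + \frac{5184}{5329}*(+1) + \frac{65025}{5329}*(+1) + \frac{5184}{5329}*(-1) + \frac{793881}{133225}*(-1) + \frac{51984}{5329}*(-1) = 0 (each basis 2-blade squares to minus the product of its generators' squares); cross terms between blades sharing an index anticommute and cancel; the commuting (index-disjoint) pairs give grade-4 terms 2*c*c'*(blade product), which cancel blade by blade — e_{1} e_{2} e_{3} e_{4}: -\frac{311904}{26645} + \frac{128304}{26645} + \frac{36720}{5329} = 0 — confirming B is simple. So B^2 = 0.
Answer: null-rotation, certificate B^2 = 0. Certificate logic: 0 is a conjugation-invariant scalar, so its sign fixes rotation versus boost versus null-rotation outright.


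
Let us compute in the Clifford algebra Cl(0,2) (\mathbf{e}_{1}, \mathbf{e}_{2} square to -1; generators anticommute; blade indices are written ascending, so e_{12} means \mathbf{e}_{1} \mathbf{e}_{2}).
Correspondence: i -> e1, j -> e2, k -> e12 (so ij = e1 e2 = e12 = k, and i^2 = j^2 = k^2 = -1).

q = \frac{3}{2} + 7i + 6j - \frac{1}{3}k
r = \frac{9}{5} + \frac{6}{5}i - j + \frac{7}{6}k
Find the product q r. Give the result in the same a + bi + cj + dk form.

In blades: q = \frac{3}{2} + 7 e_{1} + 6 e_{2} - \frac{1}{3} e_{12}, r = \frac{9}{5} + \frac{6}{5} e_{1} - e_{2} + \frac{7}{6} e_{12}.
Distribute q over r term by term (generator squares from the signature, products reordered to ascending indices): (\frac{3}{2})*r = \frac{27}{10} + \frac{9}{5} e_{1} - \frac{3}{2} e_{2} + \frac{7}{4} e_{12}; (7 e_{1})*r = -\frac{42}{5} + \frac{63}{5} e_{1} - \frac{49}{6} e_{2} - 7 e_{12}; (6 e_{2})*r = 6 + 7 e_{1} + \frac{54}{5} e_{2} - \frac{36}{5} e_{12}; (-\frac{1}{3} e_{12})*r = \frac{7}{18} - \frac{1}{3} e_{1} - \frac{2}{5} e_{2} - \frac{3}{5} e_{12}.
Sum: \frac{31}{45} + \frac{316}{15} e_{1} + \frac{11}{15} e_{2} - \frac{261}{20} e_{12}; translating back through the correspondence:
Answer: \frac{31}{45} + \frac{316}{15}i + \frac{11}{15}j - \frac{261}{20}k


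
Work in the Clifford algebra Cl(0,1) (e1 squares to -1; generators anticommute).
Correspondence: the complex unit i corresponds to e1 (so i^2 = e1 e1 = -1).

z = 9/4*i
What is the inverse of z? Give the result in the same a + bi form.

In blades: z = 9/4*e1.
With qbar = -9/4*e1 (scalar fixed, mapped units negated), z qbar = 81/16 (the sum of squared coefficients), so z^-1 = qbar / (81/16) = -4/9*e1; translating back:
Answer: -4/9*i


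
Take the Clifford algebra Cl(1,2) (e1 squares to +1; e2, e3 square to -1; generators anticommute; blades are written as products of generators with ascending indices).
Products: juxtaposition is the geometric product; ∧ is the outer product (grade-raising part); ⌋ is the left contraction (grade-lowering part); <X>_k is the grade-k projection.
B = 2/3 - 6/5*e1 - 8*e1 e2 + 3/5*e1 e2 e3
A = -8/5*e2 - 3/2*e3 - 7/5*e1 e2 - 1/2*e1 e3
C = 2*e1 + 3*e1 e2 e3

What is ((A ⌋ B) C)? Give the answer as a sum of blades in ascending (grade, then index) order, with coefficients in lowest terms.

step 1: 56/5 + 64/5*e1 + 3/10*e2 - 21/25*e3 + 9/10*e1 e2 - 24/25*e1 e3
step 2: 128/5 + 112/5*e1 + 27/25*e2 + 231/50*e3 + 48/25*e1 e2 + 129/50*e1 e3 + 192/5*e2 e3 + 168/5*e1 e2 e3
Answer: 128/5 + 112/5*e1 + 27/25*e2 + 231/50*e3 + 48/25*e1 e2 + 129/50*e1 e3 + 192/5*e2 e3 + 168/5*e1 e2 e3


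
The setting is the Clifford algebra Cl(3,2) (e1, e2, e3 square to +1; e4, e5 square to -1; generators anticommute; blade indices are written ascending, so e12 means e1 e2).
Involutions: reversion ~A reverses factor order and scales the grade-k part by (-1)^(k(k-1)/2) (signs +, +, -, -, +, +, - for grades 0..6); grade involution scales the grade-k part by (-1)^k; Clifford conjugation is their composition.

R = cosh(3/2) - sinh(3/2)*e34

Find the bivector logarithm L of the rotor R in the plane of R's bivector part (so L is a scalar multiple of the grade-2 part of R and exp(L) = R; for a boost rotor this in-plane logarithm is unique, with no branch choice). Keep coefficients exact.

The scalar part of R is cosh(3/2), which fixes the rapidity magnitude through cosh (cosh is even, so it cannot fix the sign — the bivector part carries that); dividing the bivector part by sinh of the rapidity gives the plane, and L = rapidity * plane, where the joint sign ambiguity of (rapidity, plane) cancels in the product.
Concretely: cosh(rapidity) = cosh(3/2) gives rapidity = ±3/2, and since rapidity/sinh(rapidity) is even the sign is immaterial: L = (rapidity/sinh(rapidity)) * <R>_2 = (3/(2*sinh(3/2))) * <R>_2.
Answer: -3/2*e34


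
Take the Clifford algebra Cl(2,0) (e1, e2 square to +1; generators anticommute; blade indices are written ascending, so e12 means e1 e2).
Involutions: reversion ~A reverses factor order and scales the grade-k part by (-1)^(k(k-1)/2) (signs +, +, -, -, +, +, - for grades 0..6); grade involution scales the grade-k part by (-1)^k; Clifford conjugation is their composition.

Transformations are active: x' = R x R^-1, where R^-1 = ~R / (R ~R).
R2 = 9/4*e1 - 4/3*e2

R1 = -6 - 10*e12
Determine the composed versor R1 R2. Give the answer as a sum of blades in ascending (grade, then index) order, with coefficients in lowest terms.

Distribute over the terms of R1 (each basis-blade product reordered to ascending indices, repeated generators contracted through their squares):
(-6) R2 = -27/2*e1 + 8*e2
(-10*e12) R2 = 40/3*e1 + 45/2*e2
Summing the partial products and collecting blades:
Answer: -1/6*e1 + 61/2*e2


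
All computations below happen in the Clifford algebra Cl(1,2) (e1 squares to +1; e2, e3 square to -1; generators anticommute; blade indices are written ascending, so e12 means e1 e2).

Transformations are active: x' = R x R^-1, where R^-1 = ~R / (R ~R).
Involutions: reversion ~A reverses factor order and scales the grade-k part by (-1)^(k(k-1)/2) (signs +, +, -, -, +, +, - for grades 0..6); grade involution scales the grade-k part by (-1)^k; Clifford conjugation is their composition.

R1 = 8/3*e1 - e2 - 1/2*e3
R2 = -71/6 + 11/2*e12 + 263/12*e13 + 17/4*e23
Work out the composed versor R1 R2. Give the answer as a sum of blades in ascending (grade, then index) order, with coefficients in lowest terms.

Distribute over the terms of R1 (each basis-blade product reordered to ascending indices, repeated generators contracted through their squares):
(8/3*e1) R2 = -284/9*e1 + 44/3*e2 + 526/9*e3 + 34/3*e123
(-e2) R2 = -11/2*e1 + 71/6*e2 + 17/4*e3 + 263/12*e123
(-1/2*e3) R2 = -263/24*e1 - 17/8*e2 + 71/12*e3 - 11/4*e123
Summing the partial products and collecting blades:
Answer: -3457/72*e1 + 195/8*e2 + 1235/18*e3 + 61/2*e123


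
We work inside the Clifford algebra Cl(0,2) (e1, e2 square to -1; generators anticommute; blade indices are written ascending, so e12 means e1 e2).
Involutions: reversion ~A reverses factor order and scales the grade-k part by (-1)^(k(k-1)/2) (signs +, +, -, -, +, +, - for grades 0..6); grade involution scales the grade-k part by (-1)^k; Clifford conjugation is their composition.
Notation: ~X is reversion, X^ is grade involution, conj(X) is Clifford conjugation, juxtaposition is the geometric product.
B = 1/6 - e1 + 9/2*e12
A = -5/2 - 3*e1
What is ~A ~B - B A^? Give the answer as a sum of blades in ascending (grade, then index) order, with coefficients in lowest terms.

first term: -41/12 + 2*e1 - 27/2*e2 + 45/4*e12
second term: 31/12 + 3*e1 + 27/2*e2 - 45/4*e12
Answer: -6 - e1 - 27*e2 + 45/2*e12


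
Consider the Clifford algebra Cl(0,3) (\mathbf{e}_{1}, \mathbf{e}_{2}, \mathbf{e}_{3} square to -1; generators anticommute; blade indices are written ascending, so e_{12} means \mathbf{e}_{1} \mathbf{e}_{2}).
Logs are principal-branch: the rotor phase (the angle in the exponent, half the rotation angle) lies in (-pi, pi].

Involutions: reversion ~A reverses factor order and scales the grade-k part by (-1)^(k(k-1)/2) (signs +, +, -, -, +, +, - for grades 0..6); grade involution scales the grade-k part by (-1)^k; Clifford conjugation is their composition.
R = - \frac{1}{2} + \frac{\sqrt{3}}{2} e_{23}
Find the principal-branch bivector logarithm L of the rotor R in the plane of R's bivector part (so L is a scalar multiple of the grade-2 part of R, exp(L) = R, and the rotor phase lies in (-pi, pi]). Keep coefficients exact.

The scalar part of R is - \frac{1}{2}, which pins the rotor phase on the principal branch; dividing the bivector part by the sine of that phase recovers the unit plane, and L is the phase times that plane.
Concretely: cos(phase) = - \frac{1}{2} gives phase = ±\frac{2 \pi}{3}, and since phase/sin(phase) is even the sign is immaterial: L = (phase/sin(phase)) * <R>_2 = (\frac{4 \sqrt{3} \pi}{9}) * <R>_2.
Answer: \frac{2 \pi}{3} e_{23}


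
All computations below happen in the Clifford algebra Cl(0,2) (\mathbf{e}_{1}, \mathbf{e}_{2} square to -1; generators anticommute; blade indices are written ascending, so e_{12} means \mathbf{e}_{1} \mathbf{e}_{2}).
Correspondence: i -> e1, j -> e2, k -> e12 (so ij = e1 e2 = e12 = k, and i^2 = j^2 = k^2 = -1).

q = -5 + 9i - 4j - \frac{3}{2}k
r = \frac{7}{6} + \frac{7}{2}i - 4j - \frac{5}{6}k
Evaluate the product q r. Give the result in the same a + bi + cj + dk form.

In blades: q = -5 + 9 e_{1} - 4 e_{2} - \frac{3}{2} e_{12}, r = \frac{7}{6} + \frac{7}{2} e_{1} - 4 e_{2} - \frac{5}{6} e_{12}.
Distribute q over r term by term (generator squares from the signature, products reordered to ascending indices): (-5)*r = -\frac{35}{6} - \frac{35}{2} e_{1} + 20 e_{2} + \frac{25}{6} e_{12}; (9 e_{1})*r = -\frac{63}{2} + \frac{21}{2} e_{1} + \frac{15}{2} e_{2} - 36 e_{12}; (-4 e_{2})*r = -16 + \frac{10}{3} e_{1} - \frac{14}{3} e_{2} + 14 e_{12}; (-\frac{3}{2} e_{12})*r = -\frac{5}{4} - 6 e_{1} - \frac{21}{4} e_{2} - \frac{7}{4} e_{12}.
Sum: -\frac{655}{12} - \frac{29}{3} e_{1} + \frac{211}{12} e_{2} - \frac{235}{12} e_{12}; translating back through the correspondence:
Answer: -\frac{655}{12} - \frac{29}{3}i + \frac{211}{12}j - \frac{235}{12}k


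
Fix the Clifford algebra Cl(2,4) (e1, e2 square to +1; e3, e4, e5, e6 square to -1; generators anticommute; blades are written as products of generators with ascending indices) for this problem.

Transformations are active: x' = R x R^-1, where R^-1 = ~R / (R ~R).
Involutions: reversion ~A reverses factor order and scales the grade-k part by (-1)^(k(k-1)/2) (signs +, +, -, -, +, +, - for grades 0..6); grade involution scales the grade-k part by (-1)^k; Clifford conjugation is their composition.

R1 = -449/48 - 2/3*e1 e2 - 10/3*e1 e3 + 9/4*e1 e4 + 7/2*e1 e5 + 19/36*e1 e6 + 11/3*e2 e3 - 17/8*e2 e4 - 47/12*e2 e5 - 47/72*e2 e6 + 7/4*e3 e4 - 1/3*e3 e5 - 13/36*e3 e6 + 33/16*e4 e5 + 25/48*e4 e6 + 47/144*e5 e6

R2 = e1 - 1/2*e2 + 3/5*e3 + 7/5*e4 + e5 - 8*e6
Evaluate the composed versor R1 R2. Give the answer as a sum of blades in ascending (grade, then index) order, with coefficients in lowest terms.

Distribute over the terms of R2 (each basis-blade product reordered to ascending indices, repeated generators contracted through their squares):
R1 (e1) = -449/48*e1 + 2/3*e2 + 10/3*e3 - 9/4*e4 - 7/2*e5 - 19/36*e6 + 11/3*e1 e2 e3 - 17/8*e1 e2 e4 - 47/12*e1 e2 e5 - 47/72*e1 e2 e6 + 7/4*e1 e3 e4 - 1/3*e1 e3 e5 - 13/36*e1 e3 e6 + 33/16*e1 e4 e5 + 25/48*e1 e4 e6 + 47/144*e1 e5 e6
R1 (-1/2*e2) = 1/3*e1 + 449/96*e2 + 11/6*e3 - 17/16*e4 - 47/24*e5 - 47/144*e6 - 5/3*e1 e2 e3 + 9/8*e1 e2 e4 + 7/4*e1 e2 e5 + 19/72*e1 e2 e6 - 7/8*e2 e3 e4 + 1/6*e2 e3 e5 + 13/72*e2 e3 e6 - 33/32*e2 e4 e5 - 25/96*e2 e4 e6 - 47/288*e2 e5 e6
R1 (3/5*e3) = 2*e1 - 11/5*e2 - 449/80*e3 + 21/20*e4 - 1/5*e5 - 13/60*e6 - 2/5*e1 e2 e3 - 27/20*e1 e3 e4 - 21/10*e1 e3 e5 - 19/60*e1 e3 e6 + 51/40*e2 e3 e4 + 47/20*e2 e3 e5 + 47/120*e2 e3 e6 + 99/80*e3 e4 e5 + 5/16*e3 e4 e6 + 47/240*e3 e5 e6
R1 (7/5*e4) = -63/20*e1 + 119/40*e2 - 49/20*e3 - 3143/240*e4 + 231/80*e5 + 35/48*e6 - 14/15*e1 e2 e4 - 14/3*e1 e3 e4 - 49/10*e1 e4 e5 - 133/180*e1 e4 e6 + 77/15*e2 e3 e4 + 329/60*e2 e4 e5 + 329/360*e2 e4 e6 + 7/15*e3 e4 e5 + 91/180*e3 e4 e6 + 329/720*e4 e5 e6
R1 (e5) = -7/2*e1 + 47/12*e2 + 1/3*e3 - 33/16*e4 - 449/48*e5 + 47/144*e6 - 2/3*e1 e2 e5 - 10/3*e1 e3 e5 + 9/4*e1 e4 e5 - 19/36*e1 e5 e6 + 11/3*e2 e3 e5 - 17/8*e2 e4 e5 + 47/72*e2 e5 e6 + 7/4*e3 e4 e5 + 13/36*e3 e5 e6 - 25/48*e4 e5 e6
R1 (-8*e6) = 38/9*e1 - 47/9*e2 - 26/9*e3 + 25/6*e4 + 47/18*e5 + 449/6*e6 + 16/3*e1 e2 e6 + 80/3*e1 e3 e6 - 18*e1 e4 e6 - 28*e1 e5 e6 - 88/3*e2 e3 e6 + 17*e2 e4 e6 + 94/3*e2 e5 e6 - 14*e3 e4 e6 + 8/3*e3 e5 e6 - 33/2*e4 e5 e6
Summing the partial products and collecting blades:
Answer: -6803/720*e1 + 6931/1440*e2 - 785/144*e3 - 3181/240*e4 - 685/72*e5 + 53869/720*e6 + 8/5*e1 e2 e3 - 29/15*e1 e2 e4 - 17/6*e1 e2 e5 + 89/18*e1 e2 e6 - 64/15*e1 e3 e4 - 173/30*e1 e3 e5 + 2339/90*e1 e3 e6 - 47/80*e1 e4 e5 - 13117/720*e1 e4 e6 - 4061/144*e1 e5 e6 + 83/15*e2 e3 e4 + 371/60*e2 e3 e5 - 5177/180*e2 e3 e6 + 1117/480*e2 e4 e5 + 25421/1440*e2 e4 e6 + 3055/96*e2 e5 e6 + 829/240*e3 e4 e5 - 9491/720*e3 e4 e6 + 2321/720*e3 e5 e6 - 5963/360*e4 e5 e6


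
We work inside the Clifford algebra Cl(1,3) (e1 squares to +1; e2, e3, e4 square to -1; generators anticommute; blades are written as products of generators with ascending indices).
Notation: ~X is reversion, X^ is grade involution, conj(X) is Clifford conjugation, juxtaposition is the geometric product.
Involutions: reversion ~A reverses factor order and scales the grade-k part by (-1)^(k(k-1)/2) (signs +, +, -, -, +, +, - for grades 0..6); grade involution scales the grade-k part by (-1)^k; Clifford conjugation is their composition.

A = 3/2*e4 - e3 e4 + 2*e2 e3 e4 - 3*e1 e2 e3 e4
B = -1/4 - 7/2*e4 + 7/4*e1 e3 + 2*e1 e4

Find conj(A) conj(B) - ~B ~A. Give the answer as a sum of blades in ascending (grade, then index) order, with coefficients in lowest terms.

first term: 21/4 + 3*e1 - 7/2*e3 + 3/8*e4 + 2*e1 e3 - 7/4*e1 e4 - e2 e3 - 21/4*e2 e4 - 1/4*e3 e4 + 13/2*e1 e2 e3 + 7/2*e1 e2 e4 + 21/8*e1 e3 e4 - 1/2*e2 e3 e4 + 3/4*e1 e2 e3 e4
second term: 21/4 + 3*e1 - 7/2*e3 - 3/8*e4 - 2*e1 e3 + 7/4*e1 e4 - e2 e3 - 21/4*e2 e4 - 1/4*e3 e4 + 13/2*e1 e2 e3 + 7/2*e1 e2 e4 - 21/8*e1 e3 e4 + 1/2*e2 e3 e4 + 3/4*e1 e2 e3 e4
Answer: 3/4*e4 + 4*e1 e3 - 7/2*e1 e4 + 21/4*e1 e3 e4 - e2 e3 e4


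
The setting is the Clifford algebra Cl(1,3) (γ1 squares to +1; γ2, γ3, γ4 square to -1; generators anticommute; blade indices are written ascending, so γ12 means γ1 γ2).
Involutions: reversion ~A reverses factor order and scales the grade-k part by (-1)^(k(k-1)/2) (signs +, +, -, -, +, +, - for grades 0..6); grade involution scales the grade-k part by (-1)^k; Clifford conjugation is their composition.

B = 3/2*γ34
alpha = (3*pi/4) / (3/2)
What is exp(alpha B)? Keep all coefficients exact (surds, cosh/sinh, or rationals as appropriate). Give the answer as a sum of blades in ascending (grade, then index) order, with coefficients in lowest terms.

B^2 = (3/2)^2*(γ34)^2 = 9/4*(-1) = -9/4 (a basis 2-blade squares to minus the product of its generators' squares).
B^2 = -9/4 — the series telescopes trigonometrically here: l = 3/2, alpha*l = 3*pi/4, so exp(alpha B) = cos(3*pi/4) + (sin(3*pi/4)/(3/2))*B = -sqrt(2)/2 + (sqrt(2)/3)*B.
Answer: -sqrt(2)/2 + sqrt(2)/2*γ34


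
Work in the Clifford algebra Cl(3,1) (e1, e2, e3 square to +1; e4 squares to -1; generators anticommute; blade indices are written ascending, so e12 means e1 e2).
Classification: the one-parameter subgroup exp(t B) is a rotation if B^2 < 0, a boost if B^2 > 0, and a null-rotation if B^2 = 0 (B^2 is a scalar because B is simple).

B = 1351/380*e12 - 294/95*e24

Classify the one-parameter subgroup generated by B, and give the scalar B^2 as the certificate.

B^2 term by term: the squares give (1351/380)^2*(e12)^2 + (-294/95)^2*(e24)^2 = 1825201/144400*(-1) + 86436/9025*(+1) = -49/16 (each basis 2-blade squares to minus the product of its generators' squares); cross terms between blades sharing an index anticommute and cancel. So B^2 = -49/16.
Answer: rotation, certificate B^2 = -49/16. Because -49/16 is invariant under every versor sandwich, the classification follows from its sign alone.


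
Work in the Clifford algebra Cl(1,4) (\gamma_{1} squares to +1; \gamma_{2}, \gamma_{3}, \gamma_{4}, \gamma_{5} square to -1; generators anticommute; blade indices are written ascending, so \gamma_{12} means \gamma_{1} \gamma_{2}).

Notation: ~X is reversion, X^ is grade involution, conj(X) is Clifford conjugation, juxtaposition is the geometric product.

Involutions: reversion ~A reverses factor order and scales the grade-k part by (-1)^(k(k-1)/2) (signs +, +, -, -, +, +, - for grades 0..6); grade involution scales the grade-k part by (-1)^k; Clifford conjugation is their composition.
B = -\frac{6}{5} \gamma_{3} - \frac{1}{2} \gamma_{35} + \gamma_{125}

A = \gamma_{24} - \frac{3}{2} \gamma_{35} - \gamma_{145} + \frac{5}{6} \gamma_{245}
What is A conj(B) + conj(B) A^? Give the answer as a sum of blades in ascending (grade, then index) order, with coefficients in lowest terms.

first term: \frac{3}{4} - \frac{9}{5} \gamma_{5} - \frac{5}{6} \gamma_{14} + \gamma_{24} + \frac{3}{2} \gamma_{123} + \frac{1}{2} \gamma_{134} + \gamma_{145} - \frac{97}{60} \gamma_{234} - \frac{6}{5} \gamma_{1345} + \frac{1}{2} \gamma_{2345}
second term: \frac{3}{4} + \frac{9}{5} \gamma_{5} - \frac{5}{6} \gamma_{14} + \gamma_{24} - \frac{3}{2} \gamma_{123} + \frac{1}{2} \gamma_{134} - \gamma_{145} - \frac{97}{60} \gamma_{234} - \frac{6}{5} \gamma_{1345} + \frac{1}{2} \gamma_{2345}
Answer: \frac{3}{2} - \frac{5}{3} \gamma_{14} + 2 \gamma_{24} + \gamma_{134} - \frac{97}{30} \gamma_{234} - \frac{12}{5} \gamma_{1345} + \gamma_{2345}


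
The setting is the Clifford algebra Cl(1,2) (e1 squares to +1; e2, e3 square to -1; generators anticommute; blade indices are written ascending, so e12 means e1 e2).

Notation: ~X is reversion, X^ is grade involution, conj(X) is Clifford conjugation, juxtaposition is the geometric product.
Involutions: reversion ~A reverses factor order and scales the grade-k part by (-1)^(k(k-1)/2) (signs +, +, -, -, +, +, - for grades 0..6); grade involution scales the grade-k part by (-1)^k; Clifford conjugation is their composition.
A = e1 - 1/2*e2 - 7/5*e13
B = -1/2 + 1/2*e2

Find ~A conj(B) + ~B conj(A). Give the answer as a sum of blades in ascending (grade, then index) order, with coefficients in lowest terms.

first term: -1/4 - 1/2*e1 + 1/4*e2 - 1/2*e12 - 7/10*e13 + 7/10*e123
second term: -1/4 + 1/2*e1 - 1/4*e2 + 1/2*e12 - 7/10*e13 - 7/10*e123
Answer: -1/2 - 7/5*e13


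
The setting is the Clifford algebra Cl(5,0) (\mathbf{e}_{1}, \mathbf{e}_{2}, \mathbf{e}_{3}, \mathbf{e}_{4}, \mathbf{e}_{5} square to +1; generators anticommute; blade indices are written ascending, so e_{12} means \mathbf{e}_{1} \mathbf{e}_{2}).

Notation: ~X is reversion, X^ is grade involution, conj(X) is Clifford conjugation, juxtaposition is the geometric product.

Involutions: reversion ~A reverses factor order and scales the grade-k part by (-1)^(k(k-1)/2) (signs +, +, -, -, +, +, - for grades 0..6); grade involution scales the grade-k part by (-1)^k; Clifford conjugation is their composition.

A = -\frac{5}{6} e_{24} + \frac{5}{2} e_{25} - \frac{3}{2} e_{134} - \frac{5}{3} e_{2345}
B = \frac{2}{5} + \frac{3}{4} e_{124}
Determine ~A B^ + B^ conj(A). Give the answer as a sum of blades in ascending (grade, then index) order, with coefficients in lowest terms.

first term: \frac{5}{8} e_{1} - \frac{9}{8} e_{23} + \frac{1}{3} e_{24} - e_{25} + \frac{3}{5} e_{134} + \frac{5}{4} e_{135} + \frac{15}{8} e_{145} - \frac{2}{3} e_{2345}
second term: \frac{5}{8} e_{1} - \frac{9}{8} e_{23} + \frac{1}{3} e_{24} - e_{25} - \frac{3}{5} e_{134} + \frac{5}{4} e_{135} - \frac{15}{8} e_{145} - \frac{2}{3} e_{2345}
Answer: \frac{5}{4} e_{1} - \frac{9}{4} e_{23} + \frac{2}{3} e_{24} - 2 e_{25} + \frac{5}{2} e_{135} - \frac{4}{3} e_{2345}


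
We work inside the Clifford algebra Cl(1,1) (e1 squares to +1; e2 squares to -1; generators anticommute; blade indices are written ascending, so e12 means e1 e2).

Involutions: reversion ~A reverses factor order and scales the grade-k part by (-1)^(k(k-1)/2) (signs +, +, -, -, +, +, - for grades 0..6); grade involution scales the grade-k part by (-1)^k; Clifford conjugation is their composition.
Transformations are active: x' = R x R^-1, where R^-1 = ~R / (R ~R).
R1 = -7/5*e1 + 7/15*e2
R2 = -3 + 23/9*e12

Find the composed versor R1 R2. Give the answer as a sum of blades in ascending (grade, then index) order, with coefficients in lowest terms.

Distribute over the terms of R1 (each basis-blade product reordered to ascending indices, repeated generators contracted through their squares):
(-7/5*e1) R2 = 21/5*e1 - 161/45*e2
(7/15*e2) R2 = 161/135*e1 - 7/5*e2
Summing the partial products and collecting blades:
Answer: 728/135*e1 - 224/45*e2


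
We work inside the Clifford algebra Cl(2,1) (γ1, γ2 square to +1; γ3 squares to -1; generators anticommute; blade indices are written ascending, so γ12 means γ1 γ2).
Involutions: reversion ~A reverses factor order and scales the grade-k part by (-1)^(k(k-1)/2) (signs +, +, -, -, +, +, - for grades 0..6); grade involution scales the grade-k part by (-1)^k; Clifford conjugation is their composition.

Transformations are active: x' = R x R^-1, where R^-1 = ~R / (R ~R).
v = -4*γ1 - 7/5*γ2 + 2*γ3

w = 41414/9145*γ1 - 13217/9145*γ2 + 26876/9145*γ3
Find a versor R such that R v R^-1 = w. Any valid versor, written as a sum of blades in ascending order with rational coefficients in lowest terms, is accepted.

Why this works: both vectors square to 349/25, so q(v) = q(w) and R = v + w = 4834/9145*γ1 - 5204/1829*γ2 + 45166/9145*γ3 carries v to w — its own direction survives, the complement (v - w)/2 flips.
Answer: 4834/9145*γ1 - 5204/1829*γ2 + 45166/9145*γ3


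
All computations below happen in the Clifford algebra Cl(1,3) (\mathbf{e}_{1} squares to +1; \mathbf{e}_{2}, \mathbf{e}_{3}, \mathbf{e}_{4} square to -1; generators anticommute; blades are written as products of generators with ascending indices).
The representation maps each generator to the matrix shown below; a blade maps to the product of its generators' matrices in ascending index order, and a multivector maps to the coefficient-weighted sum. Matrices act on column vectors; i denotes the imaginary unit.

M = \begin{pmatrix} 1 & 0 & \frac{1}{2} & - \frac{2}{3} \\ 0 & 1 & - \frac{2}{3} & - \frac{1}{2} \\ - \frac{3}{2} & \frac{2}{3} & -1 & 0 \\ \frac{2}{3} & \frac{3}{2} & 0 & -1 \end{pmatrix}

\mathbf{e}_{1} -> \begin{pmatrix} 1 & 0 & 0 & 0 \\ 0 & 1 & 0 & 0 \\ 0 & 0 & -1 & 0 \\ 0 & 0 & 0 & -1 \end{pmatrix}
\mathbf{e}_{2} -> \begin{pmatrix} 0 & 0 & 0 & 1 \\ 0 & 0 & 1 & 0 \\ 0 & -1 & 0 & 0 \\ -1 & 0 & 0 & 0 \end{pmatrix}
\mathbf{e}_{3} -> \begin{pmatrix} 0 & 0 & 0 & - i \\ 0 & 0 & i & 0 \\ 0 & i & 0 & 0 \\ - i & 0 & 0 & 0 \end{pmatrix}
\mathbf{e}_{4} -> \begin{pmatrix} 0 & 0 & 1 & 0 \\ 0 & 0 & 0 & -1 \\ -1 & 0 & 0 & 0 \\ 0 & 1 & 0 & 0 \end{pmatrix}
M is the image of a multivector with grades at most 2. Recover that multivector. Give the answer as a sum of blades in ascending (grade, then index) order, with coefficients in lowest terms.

Method: the blade images are trace-orthogonal — tr(rho(e_A) rho(e_B)^-1) = 4 if A = B and 0 otherwise — and rho(e_A)^-1 = (e_A)^2 * rho(e_A) with (e_A)^2 = +1 or -1, so the coefficient of e_A in the preimage is (e_A)^2 * tr(M rho(e_A))/4.
Nonzero projections over blades of grade <= 2: e_{1}: (e_{1})^2 = +1, tr(M rho(e_{1})) = 4, coefficient 1; e_{2}: (e_{2})^2 = -1, tr(M rho(e_{2})) = \frac{8}{3}, coefficient -\frac{2}{3}; e_{4}: (e_{4})^2 = -1, tr(M rho(e_{4})) = -4, coefficient 1; e_{1} e_{4}: (e_{1} e_{4})^2 = +1, tr(M rho(e_{1} e_{4})) = -2, coefficient -\frac{1}{2}. Every other blade of grade <= 2 projects to 0.
Answer: e_{1} - \frac{2}{3} e_{2} + e_{4} - \frac{1}{2} e_{1} e_{4}
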